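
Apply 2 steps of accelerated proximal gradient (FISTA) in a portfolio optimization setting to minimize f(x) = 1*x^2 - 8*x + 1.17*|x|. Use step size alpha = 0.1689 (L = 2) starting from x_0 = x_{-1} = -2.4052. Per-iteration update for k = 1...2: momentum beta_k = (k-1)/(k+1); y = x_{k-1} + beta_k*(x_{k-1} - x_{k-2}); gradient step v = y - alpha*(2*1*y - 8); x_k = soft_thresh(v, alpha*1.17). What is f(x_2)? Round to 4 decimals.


FISTA on f(x) = 1*x^2 - 8*x + 1.17*|x|
L = 2, alpha = 0.1689
Iteration 1: beta = 0.0, y = -2.4052 + 0.0*(-2.4052 + 2.4052) = -2.4052
  grad(y) = -12.8104, v = y - alpha*grad = -0.2415
  prox(v) = soft_thresh(-0.2415, 0.1976) = -0.0439
Iteration 2: beta = 0.3333, y = -0.0439 + 0.3333*(-0.0439 + 2.4052) = 0.7432
  grad(y) = -6.5136, v = y - alpha*grad = 1.8433
  prox(v) = soft_thresh(1.8433, 0.1976) = 1.6457
f(x_2) = 1*1.6457^2 - 8*1.6457 + 1.17*|1.6457| = -8.5319


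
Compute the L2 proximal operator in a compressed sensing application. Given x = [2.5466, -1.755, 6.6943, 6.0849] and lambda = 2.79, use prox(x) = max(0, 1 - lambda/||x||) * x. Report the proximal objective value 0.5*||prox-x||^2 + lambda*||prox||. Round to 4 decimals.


Step 1: Compute ||x||.
||x|| = 9.5606
Step 2: Compute scaling factor.
scale = max(0, 1 - 2.79/9.5606) = 0.7082
Step 3: prox(x) = [1.8034, -1.2429, 4.7407, 4.3092]
||prox(x)|| = 6.7706
Step 4: Proximal objective.
0.5*||prox-x||^2 = 3.8921
lambda*||prox|| = 18.89
Total = 22.782


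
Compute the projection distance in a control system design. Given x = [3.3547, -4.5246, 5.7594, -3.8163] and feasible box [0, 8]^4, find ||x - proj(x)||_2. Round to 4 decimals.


Project each component onto [0, 8].
clip(3.3547) = 3.3547, clip(-4.5246) = 0.0, clip(5.7594) = 5.7594, clip(-3.8163) = 0.0
Projection = [3.3547, 0.0, 5.7594, 0.0]
Squared diffs: [0.0, 20.472, 0.0, 14.5641]
Distance = sqrt(35.0361) = 5.9191


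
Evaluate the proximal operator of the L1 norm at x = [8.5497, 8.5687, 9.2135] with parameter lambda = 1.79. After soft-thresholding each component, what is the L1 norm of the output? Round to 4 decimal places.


Soft-thresholding with lambda = 1.79:
prox(8.5497) = sign(8.5497)*max(|8.5497| - 1.79, 0) = 6.7597
prox(8.5687) = sign(8.5687)*max(|8.5687| - 1.79, 0) = 6.7787
prox(9.2135) = sign(9.2135)*max(|9.2135| - 1.79, 0) = 7.4235
prox(x) = [6.7597, 6.7787, 7.4235]
||prox(x)||_1 = 6.7597 + 6.7787 + 7.4235 = 20.9619


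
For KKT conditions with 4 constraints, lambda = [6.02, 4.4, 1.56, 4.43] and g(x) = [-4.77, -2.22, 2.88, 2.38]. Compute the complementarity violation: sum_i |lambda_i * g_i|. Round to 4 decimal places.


KKT complementary slackness check:
lambda_1 * g_1 = 6.02 * -4.77 = -28.7154
lambda_2 * g_2 = 4.4 * -2.22 = -9.768
lambda_3 * g_3 = 1.56 * 2.88 = 4.4928
lambda_4 * g_4 = 4.43 * 2.38 = 10.5434
Total violation = 28.7154 + 9.768 + 4.4928 + 10.5434 = 53.5196


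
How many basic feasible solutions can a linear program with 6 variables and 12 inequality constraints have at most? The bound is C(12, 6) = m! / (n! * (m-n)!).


Each vertex corresponds to some choice of n active constraints out of m, so the number of vertices is at most C(m, n) = m! / (n!(m-n)!).
m = 12, n = 6
Numerator: 12 * 11 * 10 * 9 * 8 * 7
Denominator: 6! = 720
C(12, 6) = 924


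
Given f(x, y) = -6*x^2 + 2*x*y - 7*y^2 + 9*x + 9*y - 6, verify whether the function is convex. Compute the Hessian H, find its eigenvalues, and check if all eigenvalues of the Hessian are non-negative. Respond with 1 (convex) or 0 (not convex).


The Hessian of f(x,y) = -6*x^2 + 2*x*y - 7*y^2 + 9*x + 9*y - 6 is:
H = [[-12, 2], [2, -14]]
Trace = -12 - 14 = -26
Determinant = -12*-14 - (2)^2 = 164
Discriminant = (-26)^2 - 4*164 = 20.0
Eigenvalues: lambda_1 = -15.2361, lambda_2 = -10.7639
The function is not convex.

0


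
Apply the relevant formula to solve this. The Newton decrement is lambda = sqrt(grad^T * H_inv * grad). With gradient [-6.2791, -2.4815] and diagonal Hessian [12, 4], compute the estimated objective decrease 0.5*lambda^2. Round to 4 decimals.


Step 1: H is diagonal, so H^(-1) * g = [-0.5233, -0.6204].
Step 2: g^T H^(-1) g = sum_i g_i^2 / H_ii
  = (-6.2791)^2/12 + (-2.4815)^2/4
  = 3.2856 + 1.5395 = 4.8251
Step 3: Objective decrease = 0.5 * g^T H^(-1) g = 2.4125


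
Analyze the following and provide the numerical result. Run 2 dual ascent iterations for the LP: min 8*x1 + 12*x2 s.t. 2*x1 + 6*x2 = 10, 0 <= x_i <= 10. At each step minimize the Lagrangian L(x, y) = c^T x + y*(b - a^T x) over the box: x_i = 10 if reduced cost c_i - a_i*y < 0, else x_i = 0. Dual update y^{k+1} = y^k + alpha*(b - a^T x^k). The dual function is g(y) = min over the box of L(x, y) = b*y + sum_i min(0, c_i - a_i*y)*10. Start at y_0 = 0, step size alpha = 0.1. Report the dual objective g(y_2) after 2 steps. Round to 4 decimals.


Dual ascent for LP: min 8*x1 + 12*x2, 2*x1 + 6*x2 = 10, 0 <= x_i <= 10
Step 1: y^k = 0.0, reduced costs: (8.0, 12.0)
  x^k = (0.0, 0.0), subgradient = b - a^T x = 10.0
  y^{k+1} = 0.0 + 0.1*10.0 = 1.0
Step 2: y^k = 1.0, reduced costs: (6.0, 6.0)
  x^k = (0.0, 0.0), subgradient = b - a^T x = 10.0
  y^{k+1} = 1.0 + 0.1*10.0 = 2.0
Dual objective at y_2 = 2.0: reduced costs (4.0, 0.0), box minimizer x = (0.0, 0.0)
g(y_2) = b*y + (c1 - a1*y)*x1 + (c2 - a2*y)*x2 = 10*2.0 + 4.0*0.0 + 0.0*0.0 = 20.0 + 0.0 + 0.0 = 20.0


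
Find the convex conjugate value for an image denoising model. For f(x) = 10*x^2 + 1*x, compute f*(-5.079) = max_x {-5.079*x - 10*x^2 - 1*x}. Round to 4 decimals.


f*(y) = sup_x {y*x - a*x^2 - b*x} = sup_x {(y-b)*x - a*x^2}
FOC: (y - b) - 2a*x = 0 => x* = (y - b)/(2a)
x* = (-5.079 - 1)/(2*10) = -0.304
f*(-5.079) = (y-b)^2/(4a) = (-5.079 - 1)^2/(4*10)
= 36.9542/40 = 0.9239


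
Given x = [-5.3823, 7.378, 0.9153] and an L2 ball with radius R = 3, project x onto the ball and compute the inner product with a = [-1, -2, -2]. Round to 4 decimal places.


Step 1: Compute ||x|| (intermediates to 6 decimals).
||x|| = sqrt((-5.3823)^2 + 7.378^2 + 0.9153^2) = 9.178334
Step 2: Project.
Since ||x|| > R, scale = R/||x|| = 3/9.178334 = 0.326857, proj(x) = scale * x
proj(x) = [-1.759242, 2.411551, 0.299172]
Step 3: Dot product.
a^T * proj(x) = -1*(-1.759242) - 2*2.411551 - 2*0.299172 = -3.6622


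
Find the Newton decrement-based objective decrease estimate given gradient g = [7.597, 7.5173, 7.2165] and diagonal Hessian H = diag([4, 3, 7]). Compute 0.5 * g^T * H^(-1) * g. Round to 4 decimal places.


Step 1: H is diagonal, so H^(-1) * g = [1.8993, 2.5058, 1.0309].
Step 2: g^T H^(-1) g = sum_i g_i^2 / H_ii
  = (7.597)^2/4 + (7.5173)^2/3 + (7.2165)^2/7
  = 14.4286 + 18.8366 + 7.4397 = 40.7049
Step 3: Objective decrease = 0.5 * g^T H^(-1) g = 20.3524


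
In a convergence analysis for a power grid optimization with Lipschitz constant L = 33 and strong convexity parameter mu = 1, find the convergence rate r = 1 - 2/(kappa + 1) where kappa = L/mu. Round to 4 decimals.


Step 1: Compute the condition number.
kappa = L/mu = 33/1 = 33.0
Step 2: Compute the convergence rate.
r = 1 - 2/(kappa + 1) = 1 - 2*mu/(L + mu) = (L - mu)/(L + mu) = 32/34 = 0.9412


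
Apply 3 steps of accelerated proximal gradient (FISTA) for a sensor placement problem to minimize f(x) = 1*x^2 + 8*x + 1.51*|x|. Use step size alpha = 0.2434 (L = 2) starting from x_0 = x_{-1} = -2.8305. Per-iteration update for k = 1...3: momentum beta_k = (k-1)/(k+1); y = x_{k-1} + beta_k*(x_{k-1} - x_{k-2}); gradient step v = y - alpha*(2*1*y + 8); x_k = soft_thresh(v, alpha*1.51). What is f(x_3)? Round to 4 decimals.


FISTA on f(x) = 1*x^2 + 8*x + 1.51*|x|
L = 2, alpha = 0.2434
Iteration 1: beta = 0.0, y = -2.8305 + 0.0*(-2.8305 + 2.8305) = -2.8305
  grad(y) = 2.339, v = y - alpha*grad = -3.3998
  prox(v) = soft_thresh(-3.3998, 0.3675) = -3.0323
Iteration 2: beta = 0.3333, y = -3.0323 + 0.3333*(-3.0323 + 2.8305) = -3.0995
  grad(y) = 1.8009, v = y - alpha*grad = -3.5379
  prox(v) = soft_thresh(-3.5379, 0.3675) = -3.1703
Iteration 3: beta = 0.5, y = -3.1703 + 0.5*(-3.1703 + 3.0323) = -3.2394
  grad(y) = 1.5212, v = y - alpha*grad = -3.6097
  prox(v) = soft_thresh(-3.6097, 0.3675) = -3.2421
f(x_3) = 1*(-3.2421)^2 + 8*(-3.2421) + 1.51*|-3.2421| = -10.53


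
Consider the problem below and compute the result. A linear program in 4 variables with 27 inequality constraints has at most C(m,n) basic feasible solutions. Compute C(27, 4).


Each vertex corresponds to some choice of n active constraints out of m, so the number of vertices is at most C(m, n) = m! / (n!(m-n)!).
m = 27, n = 4
Numerator: 27 * 26 * 25 * 24
Denominator: 4! = 24
C(27, 4) = 17550


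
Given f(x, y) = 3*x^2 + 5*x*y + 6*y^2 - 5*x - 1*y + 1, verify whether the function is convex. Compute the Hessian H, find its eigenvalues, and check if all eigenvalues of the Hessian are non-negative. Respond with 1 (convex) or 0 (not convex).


The Hessian of f(x,y) = 3*x^2 + 5*x*y + 6*y^2 - 5*x - 1*y + 1 is:
H = [[6, 5], [5, 12]]
Trace = 6 + 12 = 18
Determinant = 6*12 - (5)^2 = 47
Discriminant = (18)^2 - 4*47 = 136.0
Eigenvalues: lambda_1 = 3.169, lambda_2 = 14.831
The function is convex.

1


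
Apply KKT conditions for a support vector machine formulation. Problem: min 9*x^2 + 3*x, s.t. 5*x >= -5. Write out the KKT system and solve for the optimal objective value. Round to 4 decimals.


Step 1: Try lambda = 0 (constraint inactive).
Stationarity: 2*9*x + 3 = 0
x* = -3/(2*9) = -1/6 = -0.1667 (rounded; the exact value -1/6 is used below)
Check constraint: 5*-0.1667 = -0.8335 >= -5 -- satisfied.
Step 2: Compute optimal value.
f(x*) = 9*(-1/6)^2 + 3*(-1/6) = -0.25


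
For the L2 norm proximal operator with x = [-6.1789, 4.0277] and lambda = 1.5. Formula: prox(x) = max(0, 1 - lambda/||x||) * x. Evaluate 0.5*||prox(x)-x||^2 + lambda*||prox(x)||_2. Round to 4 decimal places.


Step 1: Compute ||x||.
||x|| = 7.3757
Step 2: Compute scaling factor.
scale = max(0, 1 - 1.5/7.3757) = 0.7966
Step 3: prox(x) = [-4.9223, 3.2086]
||prox(x)|| = 5.8757
Step 4: Proximal objective.
0.5*||prox-x||^2 = 1.125
lambda*||prox|| = 8.8136
Total = 9.9386


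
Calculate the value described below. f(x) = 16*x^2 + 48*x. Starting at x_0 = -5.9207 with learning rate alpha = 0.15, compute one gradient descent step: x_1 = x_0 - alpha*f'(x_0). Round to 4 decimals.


We compute the gradient at x_0 and apply the update.
f'(x) = 32*x + 48
f'(-5.9207) = 32*-5.9207 + 48 = -141.4624
x_1 = -5.9207 - 0.15*-141.4624 = 15.2987


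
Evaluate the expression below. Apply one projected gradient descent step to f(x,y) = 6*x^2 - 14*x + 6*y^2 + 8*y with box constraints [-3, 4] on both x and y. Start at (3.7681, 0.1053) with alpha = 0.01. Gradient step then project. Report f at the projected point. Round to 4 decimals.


Step 1: Compute gradient at (3.7681, 0.1053).
grad_x = 2*6*3.7681 - 14 = 31.2172
grad_y = 2*6*0.1053 + 8 = 9.2636
Step 2: Gradient step.
x_raw = 3.7681 - 0.01*31.2172 = 3.4559
y_raw = 0.1053 - 0.01*9.2636 = 0.0127
Step 3: Project onto [-3, 4].
x_proj = clip(3.4559) = 3.4559
y_proj = clip(0.0127) = 0.0127
Step 4: Evaluate f.
f(3.4559, 0.0127) = 23.3799


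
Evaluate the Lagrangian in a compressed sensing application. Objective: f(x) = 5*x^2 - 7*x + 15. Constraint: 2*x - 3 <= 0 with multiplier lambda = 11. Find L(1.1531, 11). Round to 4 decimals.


Step 1: Evaluate f(x).
f(1.1531) = 5*1.1531^2 - 7*1.1531 + 15 = 13.5765
Step 2: Evaluate g(x).
g(1.1531) = 2*1.1531 - 3 = -0.6938
Step 3: Compute Lagrangian.
L = 13.5765 + 11*-0.6938 = 5.9447


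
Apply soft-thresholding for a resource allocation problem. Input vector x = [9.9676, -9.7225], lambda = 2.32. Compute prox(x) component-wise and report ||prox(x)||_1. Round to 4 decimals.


Soft-thresholding with lambda = 2.32:
prox(9.9676) = sign(9.9676)*max(|9.9676| - 2.32, 0) = 7.6476
prox(-9.7225) = sign(-9.7225)*max(|-9.7225| - 2.32, 0) = -7.4025
prox(x) = [7.6476, -7.4025]
||prox(x)||_1 = 7.6476 + 7.4025 = 15.0501


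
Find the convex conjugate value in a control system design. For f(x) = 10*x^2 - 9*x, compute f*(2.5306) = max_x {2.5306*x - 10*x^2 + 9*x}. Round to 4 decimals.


f*(y) = sup_x {y*x - a*x^2 - b*x} = sup_x {(y-b)*x - a*x^2}
FOC: (y - b) - 2a*x = 0 => x* = (y - b)/(2a)
x* = (2.5306 + 9)/(2*10) = 0.5765
f*(2.5306) = (y-b)^2/(4a) = (2.5306 + 9)^2/(4*10)
= 132.9547/40 = 3.3239


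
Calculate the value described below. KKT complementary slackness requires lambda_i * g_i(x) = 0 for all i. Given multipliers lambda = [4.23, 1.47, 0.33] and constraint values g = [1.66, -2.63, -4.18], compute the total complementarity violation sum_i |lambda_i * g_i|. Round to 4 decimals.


KKT complementary slackness check:
lambda_1 * g_1 = 4.23 * 1.66 = 7.0218
lambda_2 * g_2 = 1.47 * -2.63 = -3.8661
lambda_3 * g_3 = 0.33 * -4.18 = -1.3794
Total violation = 7.0218 + 3.8661 + 1.3794 = 12.2673


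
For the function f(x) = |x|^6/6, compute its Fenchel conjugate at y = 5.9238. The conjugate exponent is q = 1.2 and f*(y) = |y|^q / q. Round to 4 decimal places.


The conjugate exponent q satisfies 1/p + 1/q = 1.
p = 6, so q = 6/(6 - 1) = 1.2
|y|^q = 5.9238^1.2 = 8.4551
f*(5.9238) = 8.4551 / 1.2 = 7.0459


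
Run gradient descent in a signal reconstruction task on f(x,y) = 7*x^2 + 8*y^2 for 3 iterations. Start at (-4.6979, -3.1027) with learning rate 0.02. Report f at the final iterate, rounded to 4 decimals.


Gradient descent on f(x,y) = 7*x^2 + 8*y^2.
Starting point: (-4.6979, -3.1027), alpha = 0.02
Step 1: grad_x = 2*7*-4.6979 = -65.7706, grad_y = 2*8*-3.1027 = -49.6432
  x_1 = -4.6979 - 0.02*-65.7706 = -3.3825
  y_1 = -3.1027 - 0.02*-49.6432 = -2.1098
Step 2: grad_x = 2*7*-3.3825 = -47.3548, grad_y = 2*8*-2.1098 = -33.7574
  x_2 = -3.3825 - 0.02*-47.3548 = -2.4354
  y_2 = -2.1098 - 0.02*-33.7574 = -1.4347
Step 3: grad_x = 2*7*-2.4354 = -34.0955, grad_y = 2*8*-1.4347 = -22.955
  x_3 = -2.4354 - 0.02*-34.0955 = -1.7535
  y_3 = -1.4347 - 0.02*-22.955 = -0.9756
f(-1.7535, -0.9756) = 7*(-1.7535)^2 + 8*(-0.9756)^2 = 29.1371


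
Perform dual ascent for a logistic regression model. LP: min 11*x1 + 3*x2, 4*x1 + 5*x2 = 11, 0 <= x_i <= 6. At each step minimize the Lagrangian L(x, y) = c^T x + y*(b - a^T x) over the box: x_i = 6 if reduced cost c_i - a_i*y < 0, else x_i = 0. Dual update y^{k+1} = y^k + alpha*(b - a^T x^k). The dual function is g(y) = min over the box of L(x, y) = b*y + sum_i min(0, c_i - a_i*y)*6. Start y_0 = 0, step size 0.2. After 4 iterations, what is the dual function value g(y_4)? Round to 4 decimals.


Dual ascent for LP: min 11*x1 + 3*x2, 4*x1 + 5*x2 = 11, 0 <= x_i <= 6
Step 1: y^k = 0.0, reduced costs: (11.0, 3.0)
  x^k = (0.0, 0.0), subgradient = b - a^T x = 11.0
  y^{k+1} = 0.0 + 0.2*11.0 = 2.2
Step 2: y^k = 2.2, reduced costs: (2.2, -8.0)
  x^k = (0.0, 6.0), subgradient = b - a^T x = -19.0
  y^{k+1} = 2.2 + 0.2*-19.0 = -1.6
Step 3: y^k = -1.6, reduced costs: (17.4, 11.0)
  x^k = (0.0, 0.0), subgradient = b - a^T x = 11.0
  y^{k+1} = -1.6 + 0.2*11.0 = 0.6
Step 4: y^k = 0.6, reduced costs: (8.6, 0.0)
  x^k = (0.0, 0.0), subgradient = b - a^T x = 11.0
  y^{k+1} = 0.6 + 0.2*11.0 = 2.8
Dual objective at y_4 = 2.8: reduced costs (-0.2, -11.0), box minimizer x = (6.0, 6.0)
g(y_4) = b*y + (c1 - a1*y)*x1 + (c2 - a2*y)*x2 = 11*2.8 + (-0.2)*6.0 + (-11.0)*6.0 = 30.8 - 1.2 - 66.0 = -36.4


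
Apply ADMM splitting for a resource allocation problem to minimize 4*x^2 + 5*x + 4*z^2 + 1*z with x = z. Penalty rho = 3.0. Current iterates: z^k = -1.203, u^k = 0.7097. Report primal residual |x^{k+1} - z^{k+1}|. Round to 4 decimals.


ADMM iteration with rho = 3.0, z^k = -1.203, u^k = 0.7097
Step 1: x-update.
Minimize 4*x^2 + 5*x + (3.0/2)*(x + 1.203 + 0.7097)^2
FOC: (2*4 + 3.0)*x = -5 + 3.0*(-1.203 - 0.7097)
x^{k+1} = -0.9762
Step 2: z-update.
Minimize 4*z^2 + 1*z + (3.0/2)*(-0.9762 - z + 0.7097)^2
FOC: (2*4 + 3.0)*z = -1 + 3.0*(-0.9762 + 0.7097)
z^{k+1} = -0.1636
Step 3: u-update.
u^{k+1} = 0.7097 - 0.9762 + 0.1636 = -0.1029
Step 4: Primal residual = |-0.9762 + 0.1636| = 0.8126


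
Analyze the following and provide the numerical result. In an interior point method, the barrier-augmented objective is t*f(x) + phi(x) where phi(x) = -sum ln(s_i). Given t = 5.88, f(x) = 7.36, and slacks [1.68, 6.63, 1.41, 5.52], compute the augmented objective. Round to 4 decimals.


Step 1: Compute log-barrier.
ln values: [0.5188, 1.8916, 0.3436, 1.7084]
phi = -(0.5188 + 1.8916 + 0.3436 + 1.7084) = -4.4624
Step 2: Compute augmented objective.
t*f(x) = 5.88*7.36 = 43.2768
Total = 43.2768 - 4.4624 = 38.8144


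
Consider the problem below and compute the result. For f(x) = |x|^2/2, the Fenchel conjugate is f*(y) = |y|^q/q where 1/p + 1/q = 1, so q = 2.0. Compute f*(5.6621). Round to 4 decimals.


The conjugate exponent q satisfies 1/p + 1/q = 1.
p = 2, so q = 2/(2 - 1) = 2.0
|y|^q = 5.6621^2.0 = 32.0594
f*(5.6621) = 32.0594 / 2.0 = 16.0297


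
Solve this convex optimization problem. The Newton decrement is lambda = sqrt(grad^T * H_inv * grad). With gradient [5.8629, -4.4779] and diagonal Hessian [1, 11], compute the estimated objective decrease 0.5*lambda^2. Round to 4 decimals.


Step 1: H is diagonal, so H^(-1) * g = [5.8629, -0.4071].
Step 2: g^T H^(-1) g = sum_i g_i^2 / H_ii
  = (5.8629)^2/1 + (-4.4779)^2/11
  = 34.3736 + 1.8229 = 36.1965
Step 3: Objective decrease = 0.5 * g^T H^(-1) g = 18.0982


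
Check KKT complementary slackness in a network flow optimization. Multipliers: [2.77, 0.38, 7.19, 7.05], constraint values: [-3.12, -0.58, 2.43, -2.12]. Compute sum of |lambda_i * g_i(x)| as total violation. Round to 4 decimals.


KKT complementary slackness check:
lambda_1 * g_1 = 2.77 * -3.12 = -8.6424
lambda_2 * g_2 = 0.38 * -0.58 = -0.2204
lambda_3 * g_3 = 7.19 * 2.43 = 17.4717
lambda_4 * g_4 = 7.05 * -2.12 = -14.946
Total violation = 8.6424 + 0.2204 + 17.4717 + 14.946 = 41.2805


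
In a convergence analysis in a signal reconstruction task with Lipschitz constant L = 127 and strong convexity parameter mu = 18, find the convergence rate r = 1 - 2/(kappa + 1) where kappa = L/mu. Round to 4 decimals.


Step 1: Compute the condition number.
kappa = L/mu = 127/18 = 7.0556
Step 2: Compute the convergence rate.
r = 1 - 2/(kappa + 1) = 1 - 2*mu/(L + mu) = (L - mu)/(L + mu) = 109/145 = 0.7517


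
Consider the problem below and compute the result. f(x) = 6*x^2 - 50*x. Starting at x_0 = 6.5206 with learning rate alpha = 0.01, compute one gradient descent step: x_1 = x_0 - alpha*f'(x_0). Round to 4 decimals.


We compute the gradient at x_0 and apply the update.
f'(x) = 12*x - 50
f'(6.5206) = 12*6.5206 - 50 = 28.2472
x_1 = 6.5206 - 0.01*28.2472 = 6.2381


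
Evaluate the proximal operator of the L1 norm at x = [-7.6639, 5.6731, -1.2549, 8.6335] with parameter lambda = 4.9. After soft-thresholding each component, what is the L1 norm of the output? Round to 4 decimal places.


Soft-thresholding with lambda = 4.9:
prox(-7.6639) = sign(-7.6639)*max(|-7.6639| - 4.9, 0) = -2.7639
prox(5.6731) = sign(5.6731)*max(|5.6731| - 4.9, 0) = 0.7731
prox(-1.2549) = sign(-1.2549)*max(|-1.2549| - 4.9, 0) = 0.0
prox(8.6335) = sign(8.6335)*max(|8.6335| - 4.9, 0) = 3.7335
prox(x) = [-2.7639, 0.7731, 0.0, 3.7335]
||prox(x)||_1 = 2.7639 + 0.7731 + 0.0 + 3.7335 = 7.2705


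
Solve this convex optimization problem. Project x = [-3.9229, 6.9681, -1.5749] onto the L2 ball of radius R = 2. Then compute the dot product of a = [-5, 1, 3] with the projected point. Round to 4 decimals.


Step 1: Compute ||x|| (intermediates to 6 decimals).
||x|| = sqrt((-3.9229)^2 + 6.9681^2 + (-1.5749)^2) = 8.150084
Step 2: Project.
Since ||x|| > R, scale = R/||x|| = 2/8.150084 = 0.245396, proj(x) = scale * x
proj(x) = [-0.962664, 1.709944, -0.386474]
Step 3: Dot product.
a^T * proj(x) = -5*(-0.962664) + 1*1.709944 + 3*(-0.386474) = 5.3638


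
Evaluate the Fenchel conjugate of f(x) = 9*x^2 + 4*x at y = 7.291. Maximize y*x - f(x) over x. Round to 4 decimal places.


f*(y) = sup_x {y*x - a*x^2 - b*x} = sup_x {(y-b)*x - a*x^2}
FOC: (y - b) - 2a*x = 0 => x* = (y - b)/(2a)
x* = (7.291 - 4)/(2*9) = 0.1828
f*(7.291) = (y-b)^2/(4a) = (7.291 - 4)^2/(4*9)
= 10.8307/36 = 0.3009


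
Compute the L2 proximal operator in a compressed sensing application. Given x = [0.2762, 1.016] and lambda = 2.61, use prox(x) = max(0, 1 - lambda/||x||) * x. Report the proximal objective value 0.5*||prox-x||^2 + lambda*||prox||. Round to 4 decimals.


Step 1: Compute ||x||.
||x|| = 1.0529
Step 2: Compute scaling factor.
scale = max(0, 1 - 2.61/1.0529) = 0.0
Step 3: prox(x) = [0.0, 0.0]
||prox(x)|| = 0.0
Step 4: Proximal objective.
0.5*||prox-x||^2 = 0.5543
lambda*||prox|| = 0.0
Total = 0.5543


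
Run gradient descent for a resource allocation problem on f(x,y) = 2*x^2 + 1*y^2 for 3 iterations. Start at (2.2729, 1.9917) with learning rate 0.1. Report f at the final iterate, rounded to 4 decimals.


Gradient descent on f(x,y) = 2*x^2 + 1*y^2.
Starting point: (2.2729, 1.9917), alpha = 0.1
Step 1: grad_x = 2*2*2.2729 = 9.0916, grad_y = 2*1*1.9917 = 3.9834
  x_1 = 2.2729 - 0.1*9.0916 = 1.3637
  y_1 = 1.9917 - 0.1*3.9834 = 1.5934
Step 2: grad_x = 2*2*1.3637 = 5.455, grad_y = 2*1*1.5934 = 3.1867
  x_2 = 1.3637 - 0.1*5.455 = 0.8182
  y_2 = 1.5934 - 0.1*3.1867 = 1.2747
Step 3: grad_x = 2*2*0.8182 = 3.273, grad_y = 2*1*1.2747 = 2.5494
  x_3 = 0.8182 - 0.1*3.273 = 0.4909
  y_3 = 1.2747 - 0.1*2.5494 = 1.0198
f(0.4909, 1.0198) = 2*0.4909^2 + 1*1.0198^2 = 1.5219


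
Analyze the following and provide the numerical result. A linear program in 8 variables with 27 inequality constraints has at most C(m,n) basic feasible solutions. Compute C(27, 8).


Each vertex corresponds to some choice of n active constraints out of m, so the number of vertices is at most C(m, n) = m! / (n!(m-n)!).
m = 27, n = 8
Numerator: 27 * 26 * 25 * 24 * 23 * 22 * 21 * 20
Denominator: 8! = 40320
C(27, 8) = 2220075


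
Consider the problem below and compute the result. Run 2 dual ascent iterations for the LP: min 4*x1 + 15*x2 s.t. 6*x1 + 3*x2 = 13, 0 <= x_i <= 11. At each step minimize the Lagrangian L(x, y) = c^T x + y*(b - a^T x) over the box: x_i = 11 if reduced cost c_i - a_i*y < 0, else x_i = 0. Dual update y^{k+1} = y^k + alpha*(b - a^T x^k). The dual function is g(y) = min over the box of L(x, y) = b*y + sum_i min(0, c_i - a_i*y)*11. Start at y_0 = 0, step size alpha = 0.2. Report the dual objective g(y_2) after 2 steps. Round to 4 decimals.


Dual ascent for LP: min 4*x1 + 15*x2, 6*x1 + 3*x2 = 13, 0 <= x_i <= 11
Step 1: y^k = 0.0, reduced costs: (4.0, 15.0)
  x^k = (0.0, 0.0), subgradient = b - a^T x = 13.0
  y^{k+1} = 0.0 + 0.2*13.0 = 2.6
Step 2: y^k = 2.6, reduced costs: (-11.6, 7.2)
  x^k = (11.0, 0.0), subgradient = b - a^T x = -53.0
  y^{k+1} = 2.6 + 0.2*-53.0 = -8.0
Dual objective at y_2 = -8.0: reduced costs (52.0, 39.0), box minimizer x = (0.0, 0.0)
g(y_2) = b*y + (c1 - a1*y)*x1 + (c2 - a2*y)*x2 = 13*(-8.0) + 52.0*0.0 + 39.0*0.0 = -104.0 + 0.0 + 0.0 = -104.0


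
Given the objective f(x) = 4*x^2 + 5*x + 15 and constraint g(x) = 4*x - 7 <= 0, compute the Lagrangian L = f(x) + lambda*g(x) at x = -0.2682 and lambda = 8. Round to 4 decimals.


Step 1: Evaluate f(x).
f(-0.2682) = 4*(-0.2682)^2 + 5*(-0.2682) + 15 = 13.9467
Step 2: Evaluate g(x).
g(-0.2682) = 4*-0.2682 - 7 = -8.0728
Step 3: Compute Lagrangian.
L = 13.9467 + 8*-8.0728 = -50.6357


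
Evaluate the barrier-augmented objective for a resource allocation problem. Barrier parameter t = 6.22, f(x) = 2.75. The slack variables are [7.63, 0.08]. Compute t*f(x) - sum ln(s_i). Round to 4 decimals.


Step 1: Compute log-barrier.
ln values: [2.0321, -2.5257]
phi = -(2.0321 - 2.5257) = 0.4936
Step 2: Compute augmented objective.
t*f(x) = 6.22*2.75 = 17.105
Total = 17.105 + 0.4936 = 17.5986


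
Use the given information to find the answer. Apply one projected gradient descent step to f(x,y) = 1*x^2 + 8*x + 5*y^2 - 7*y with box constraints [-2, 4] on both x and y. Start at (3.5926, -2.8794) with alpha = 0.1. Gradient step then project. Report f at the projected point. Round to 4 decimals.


Step 1: Compute gradient at (3.5926, -2.8794).
grad_x = 2*1*3.5926 + 8 = 15.1852
grad_y = 2*5*-2.8794 - 7 = -35.794
Step 2: Gradient step.
x_raw = 3.5926 - 0.1*15.1852 = 2.0741
y_raw = -2.8794 - 0.1*-35.794 = 0.7
Step 3: Project onto [-2, 4].
x_proj = clip(2.0741) = 2.0741
y_proj = clip(0.7) = 0.7
Step 4: Evaluate f.
f(2.0741, 0.7) = 18.4444


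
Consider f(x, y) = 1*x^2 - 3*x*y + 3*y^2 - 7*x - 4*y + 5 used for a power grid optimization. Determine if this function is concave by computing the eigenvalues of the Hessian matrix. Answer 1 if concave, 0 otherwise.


The Hessian of f(x,y) = 1*x^2 - 3*x*y + 3*y^2 - 7*x - 4*y + 5 is:
H = [[2, -3], [-3, 6]]
Trace = 2 + 6 = 8
Determinant = 2*6 - (-3)^2 = 3
Discriminant = (8)^2 - 4*3 = 52.0
Eigenvalues: lambda_1 = 0.3944, lambda_2 = 7.6056
The function is not concave.

0


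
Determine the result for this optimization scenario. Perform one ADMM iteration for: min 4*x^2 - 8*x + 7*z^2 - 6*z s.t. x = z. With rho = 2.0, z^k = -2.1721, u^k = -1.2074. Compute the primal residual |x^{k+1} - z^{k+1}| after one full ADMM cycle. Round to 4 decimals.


ADMM iteration with rho = 2.0, z^k = -2.1721, u^k = -1.2074
Step 1: x-update.
Minimize 4*x^2 - 8*x + (2.0/2)*(x + 2.1721 - 1.2074)^2
FOC: (2*4 + 2.0)*x = 8 + 2.0*(-2.1721 + 1.2074)
x^{k+1} = 0.6071
Step 2: z-update.
Minimize 7*z^2 - 6*z + (2.0/2)*(0.6071 - z - 1.2074)^2
FOC: (2*7 + 2.0)*z = 6 + 2.0*(0.6071 - 1.2074)
z^{k+1} = 0.3
Step 3: u-update.
u^{k+1} = -1.2074 + 0.6071 - 0.3 = -0.9003
Step 4: Primal residual = |0.6071 - 0.3| = 0.3071


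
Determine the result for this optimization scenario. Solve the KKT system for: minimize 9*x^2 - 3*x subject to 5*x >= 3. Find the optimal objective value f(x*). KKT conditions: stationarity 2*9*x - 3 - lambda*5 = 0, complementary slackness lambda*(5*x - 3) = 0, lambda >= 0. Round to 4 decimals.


Step 1: Try lambda = 0 (constraint inactive).
x_unc = 3/(2*9) = 0.1667
Check: 5*0.1667 = 0.8335 < 3 -- violated!
Step 2: Constraint must be active: 5*x = 3
x* = 3/5 = 0.6
lambda = (2*9*0.6 - 3)/5 = 1.56
Step 3: Compute optimal value.
f(x*) = 9*0.6^2 - 3*0.6 = 1.44


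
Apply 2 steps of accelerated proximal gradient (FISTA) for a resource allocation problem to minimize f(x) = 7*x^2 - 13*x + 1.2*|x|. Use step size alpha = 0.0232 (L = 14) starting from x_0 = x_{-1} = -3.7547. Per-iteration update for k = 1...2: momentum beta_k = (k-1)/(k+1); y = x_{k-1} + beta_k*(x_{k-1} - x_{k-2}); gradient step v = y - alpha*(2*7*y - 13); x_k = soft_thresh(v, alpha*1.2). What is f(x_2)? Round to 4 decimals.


FISTA on f(x) = 7*x^2 - 13*x + 1.2*|x|
L = 14, alpha = 0.0232
Iteration 1: beta = 0.0, y = -3.7547 + 0.0*(-3.7547 + 3.7547) = -3.7547
  grad(y) = -65.5658, v = y - alpha*grad = -2.2336
  prox(v) = soft_thresh(-2.2336, 0.0278) = -2.2057
Iteration 2: beta = 0.3333, y = -2.2057 + 0.3333*(-2.2057 + 3.7547) = -1.6894
  grad(y) = -36.6518, v = y - alpha*grad = -0.8391
  prox(v) = soft_thresh(-0.8391, 0.0278) = -0.8113
f(x_2) = 7*(-0.8113)^2 - 13*(-0.8113) + 1.2*|-0.8113| = 16.1266


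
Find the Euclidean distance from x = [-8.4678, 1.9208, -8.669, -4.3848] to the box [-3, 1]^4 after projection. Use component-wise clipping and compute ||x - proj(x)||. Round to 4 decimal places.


Project each component onto [-3, 1].
clip(-8.4678) = -3.0, clip(1.9208) = 1.0, clip(-8.669) = -3.0, clip(-4.3848) = -3.0
Projection = [-3.0, 1.0, -3.0, -3.0]
Squared diffs: [29.8968, 0.8479, 32.1376, 1.9177]
Distance = sqrt(64.8) = 8.0498


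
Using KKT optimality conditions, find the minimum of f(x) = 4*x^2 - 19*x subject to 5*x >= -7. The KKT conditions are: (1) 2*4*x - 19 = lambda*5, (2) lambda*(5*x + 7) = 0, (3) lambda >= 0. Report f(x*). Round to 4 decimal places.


Step 1: Try lambda = 0 (constraint inactive).
Stationarity: 2*4*x - 19 = 0
x* = 19/(2*4) = 2.375
Check constraint: 5*2.375 = 11.875 >= -7 -- satisfied.
Step 2: Compute optimal value.
f(x*) = 4*2.375^2 - 19*2.375 = -22.5625


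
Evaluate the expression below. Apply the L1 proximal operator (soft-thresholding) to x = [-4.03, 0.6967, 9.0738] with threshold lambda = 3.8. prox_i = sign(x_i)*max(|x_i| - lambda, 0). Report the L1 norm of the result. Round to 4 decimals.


Soft-thresholding with lambda = 3.8:
prox(-4.03) = sign(-4.03)*max(|-4.03| - 3.8, 0) = -0.23
prox(0.6967) = sign(0.6967)*max(|0.6967| - 3.8, 0) = 0.0
prox(9.0738) = sign(9.0738)*max(|9.0738| - 3.8, 0) = 5.2738
prox(x) = [-0.23, 0.0, 5.2738]
||prox(x)||_1 = 0.23 + 0.0 + 5.2738 = 5.5038


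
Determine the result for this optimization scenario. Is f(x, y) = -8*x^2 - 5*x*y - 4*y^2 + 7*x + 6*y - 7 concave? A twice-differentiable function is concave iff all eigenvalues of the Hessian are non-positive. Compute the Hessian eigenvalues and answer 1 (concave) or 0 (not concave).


The Hessian of f(x,y) = -8*x^2 - 5*x*y - 4*y^2 + 7*x + 6*y - 7 is:
H = [[-16, -5], [-5, -8]]
Trace = -16 - 8 = -24
Determinant = -16*-8 - (-5)^2 = 103
Discriminant = (-24)^2 - 4*103 = 164.0
Eigenvalues: lambda_1 = -18.4031, lambda_2 = -5.5969
The function is concave.

1


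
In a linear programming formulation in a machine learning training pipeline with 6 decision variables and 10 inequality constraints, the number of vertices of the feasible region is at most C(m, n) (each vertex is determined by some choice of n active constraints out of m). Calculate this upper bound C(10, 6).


Each vertex corresponds to some choice of n active constraints out of m, so the number of vertices is at most C(m, n) = m! / (n!(m-n)!).
m = 10, n = 6
Numerator: 10 * 9 * 8 * 7 * 6 * 5
Denominator: 6! = 720
C(10, 6) = 210


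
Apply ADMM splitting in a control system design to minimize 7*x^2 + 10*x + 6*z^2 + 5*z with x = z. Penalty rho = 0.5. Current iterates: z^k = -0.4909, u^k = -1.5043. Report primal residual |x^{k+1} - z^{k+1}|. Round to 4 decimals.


ADMM iteration with rho = 0.5, z^k = -0.4909, u^k = -1.5043
Step 1: x-update.
Minimize 7*x^2 + 10*x + (0.5/2)*(x + 0.4909 - 1.5043)^2
FOC: (2*7 + 0.5)*x = -10 + 0.5*(-0.4909 + 1.5043)
x^{k+1} = -0.6547
Step 2: z-update.
Minimize 6*z^2 + 5*z + (0.5/2)*(-0.6547 - z - 1.5043)^2
FOC: (2*6 + 0.5)*z = -5 + 0.5*(-0.6547 - 1.5043)
z^{k+1} = -0.4864
Step 3: u-update.
u^{k+1} = -1.5043 - 0.6547 + 0.4864 = -1.6726
Step 4: Primal residual = |-0.6547 + 0.4864| = 0.1683


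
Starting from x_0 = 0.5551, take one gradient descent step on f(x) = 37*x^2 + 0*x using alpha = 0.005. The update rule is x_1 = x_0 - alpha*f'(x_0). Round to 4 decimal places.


We compute the gradient at x_0 and apply the update.
f'(x) = 74*x + 0
f'(0.5551) = 74*0.5551 + 0 = 41.0774
x_1 = 0.5551 - 0.005*41.0774 = 0.3497


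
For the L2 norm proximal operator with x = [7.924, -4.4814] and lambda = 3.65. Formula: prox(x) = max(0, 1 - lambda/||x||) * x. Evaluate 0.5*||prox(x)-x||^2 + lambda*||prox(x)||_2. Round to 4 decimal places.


Step 1: Compute ||x||.
||x|| = 9.1034
Step 2: Compute scaling factor.
scale = max(0, 1 - 3.65/9.1034) = 0.5991
Step 3: prox(x) = [4.7469, -2.6846]
||prox(x)|| = 5.4534
Step 4: Proximal objective.
0.5*||prox-x||^2 = 6.6613
lambda*||prox|| = 19.9049
Total = 26.5663


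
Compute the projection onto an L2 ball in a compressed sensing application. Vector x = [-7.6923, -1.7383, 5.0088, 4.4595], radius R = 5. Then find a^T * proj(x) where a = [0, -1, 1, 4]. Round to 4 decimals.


Step 1: Compute ||x|| (intermediates to 6 decimals).
||x|| = sqrt((-7.6923)^2 + (-1.7383)^2 + 5.0088^2 + 4.4595^2) = 10.352216
Step 2: Project.
Since ||x|| > R, scale = R/||x|| = 5/10.352216 = 0.482988, proj(x) = scale * x
proj(x) = [-3.715289, -0.839578, 2.41919, 2.153885]
Step 3: Dot product.
a^T * proj(x) = 0*(-3.715289) - 1*(-0.839578) + 1*2.41919 + 4*2.153885 = 11.8743


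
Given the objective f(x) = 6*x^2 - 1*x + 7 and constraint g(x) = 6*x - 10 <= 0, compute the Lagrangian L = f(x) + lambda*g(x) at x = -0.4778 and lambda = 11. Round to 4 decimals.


Step 1: Evaluate f(x).
f(-0.4778) = 6*(-0.4778)^2 - 1*(-0.4778) + 7 = 8.8476
Step 2: Evaluate g(x).
g(-0.4778) = 6*-0.4778 - 10 = -12.8668
Step 3: Compute Lagrangian.
L = 8.8476 + 11*-12.8668 = -132.6872


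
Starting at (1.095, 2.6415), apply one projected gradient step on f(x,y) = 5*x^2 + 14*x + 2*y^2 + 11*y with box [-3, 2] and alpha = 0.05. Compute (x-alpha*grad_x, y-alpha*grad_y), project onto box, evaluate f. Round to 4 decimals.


Step 1: Compute gradient at (1.095, 2.6415).
grad_x = 2*5*1.095 + 14 = 24.95
grad_y = 2*2*2.6415 + 11 = 21.566
Step 2: Gradient step.
x_raw = 1.095 - 0.05*24.95 = -0.1525
y_raw = 2.6415 - 0.05*21.566 = 1.5632
Step 3: Project onto [-3, 2].
x_proj = clip(-0.1525) = -0.1525
y_proj = clip(1.5632) = 1.5632
Step 4: Evaluate f.
f(-0.1525, 1.5632) = 20.0637


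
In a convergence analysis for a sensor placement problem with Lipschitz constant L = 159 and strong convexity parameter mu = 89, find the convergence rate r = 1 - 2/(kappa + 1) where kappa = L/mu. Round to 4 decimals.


Step 1: Compute the condition number.
kappa = L/mu = 159/89 = 1.7865
Step 2: Compute the convergence rate.
r = 1 - 2/(kappa + 1) = 1 - 2*mu/(L + mu) = (L - mu)/(L + mu) = 70/248 = 0.2823


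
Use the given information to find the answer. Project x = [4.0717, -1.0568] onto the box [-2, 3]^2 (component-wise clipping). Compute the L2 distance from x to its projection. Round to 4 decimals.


Project each component onto [-2, 3].
clip(4.0717) = 3.0, clip(-1.0568) = -1.0568
Projection = [3.0, -1.0568]
Squared diffs: [1.1485, 0.0]
Distance = sqrt(1.1485) = 1.0717


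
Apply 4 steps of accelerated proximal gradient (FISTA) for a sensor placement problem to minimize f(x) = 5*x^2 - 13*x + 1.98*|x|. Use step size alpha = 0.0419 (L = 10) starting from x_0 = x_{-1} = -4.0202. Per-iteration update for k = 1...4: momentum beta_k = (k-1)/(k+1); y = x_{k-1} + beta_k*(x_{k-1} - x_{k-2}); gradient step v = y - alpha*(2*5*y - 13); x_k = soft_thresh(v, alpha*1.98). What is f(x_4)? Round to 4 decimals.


FISTA on f(x) = 5*x^2 - 13*x + 1.98*|x|
L = 10, alpha = 0.0419
Iteration 1: beta = 0.0, y = -4.0202 + 0.0*(-4.0202 + 4.0202) = -4.0202
  grad(y) = -53.202, v = y - alpha*grad = -1.791
  prox(v) = soft_thresh(-1.791, 0.083) = -1.7081
Iteration 2: beta = 0.3333, y = -1.7081 + 0.3333*(-1.7081 + 4.0202) = -0.9374
  grad(y) = -22.3737, v = y - alpha*grad = 0.0001
  prox(v) = soft_thresh(0.0001, 0.083) = 0.0
Iteration 3: beta = 0.5, y = 0.0 + 0.5*(0.0 + 1.7081) = 0.854
  grad(y) = -4.4596, v = y - alpha*grad = 1.0409
  prox(v) = soft_thresh(1.0409, 0.083) = 0.9579
Iteration 4: beta = 0.6, y = 0.9579 + 0.6*(0.9579 - 0.0) = 1.5327
  grad(y) = 2.3269, v = y - alpha*grad = 1.4352
  prox(v) = soft_thresh(1.4352, 0.083) = 1.3522
f(x_4) = 5*1.3522^2 - 13*1.3522 + 1.98*|1.3522| = -5.7589


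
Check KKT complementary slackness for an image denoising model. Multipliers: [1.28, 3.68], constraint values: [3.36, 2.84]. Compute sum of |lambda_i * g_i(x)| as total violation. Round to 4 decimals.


KKT complementary slackness check:
lambda_1 * g_1 = 1.28 * 3.36 = 4.3008
lambda_2 * g_2 = 3.68 * 2.84 = 10.4512
Total violation = 4.3008 + 10.4512 = 14.752


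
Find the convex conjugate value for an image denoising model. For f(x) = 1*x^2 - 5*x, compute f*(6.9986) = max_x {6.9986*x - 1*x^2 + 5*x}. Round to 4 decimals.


f*(y) = sup_x {y*x - a*x^2 - b*x} = sup_x {(y-b)*x - a*x^2}
FOC: (y - b) - 2a*x = 0 => x* = (y - b)/(2a)
x* = (6.9986 + 5)/(2*1) = 5.9993
f*(6.9986) = (y-b)^2/(4a) = (6.9986 + 5)^2/(4*1)
= 143.9664/4 = 35.9916


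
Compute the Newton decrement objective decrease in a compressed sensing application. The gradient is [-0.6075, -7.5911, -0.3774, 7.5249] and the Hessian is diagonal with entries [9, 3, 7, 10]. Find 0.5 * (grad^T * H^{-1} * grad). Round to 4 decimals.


Step 1: H is diagonal, so H^(-1) * g = [-0.0675, -2.5304, -0.0539, 0.7525].
Step 2: g^T H^(-1) g = sum_i g_i^2 / H_ii
  = (-0.6075)^2/9 + (-7.5911)^2/3 + (-0.3774)^2/7 + (7.5249)^2/10
  = 0.041 + 19.2083 + 0.0203 + 5.6624 = 24.932
Step 3: Objective decrease = 0.5 * g^T H^(-1) g = 12.466


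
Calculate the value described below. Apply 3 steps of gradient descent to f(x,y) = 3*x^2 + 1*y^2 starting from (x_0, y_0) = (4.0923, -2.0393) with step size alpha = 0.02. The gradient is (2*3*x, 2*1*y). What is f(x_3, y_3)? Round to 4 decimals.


Gradient descent on f(x,y) = 3*x^2 + 1*y^2.
Starting point: (4.0923, -2.0393), alpha = 0.02
Step 1: grad_x = 2*3*4.0923 = 24.5538, grad_y = 2*1*-2.0393 = -4.0786
  x_1 = 4.0923 - 0.02*24.5538 = 3.6012
  y_1 = -2.0393 - 0.02*-4.0786 = -1.9577
Step 2: grad_x = 2*3*3.6012 = 21.6073, grad_y = 2*1*-1.9577 = -3.9155
  x_2 = 3.6012 - 0.02*21.6073 = 3.1691
  y_2 = -1.9577 - 0.02*-3.9155 = -1.8794
Step 3: grad_x = 2*3*3.1691 = 19.0145, grad_y = 2*1*-1.8794 = -3.7588
  x_3 = 3.1691 - 0.02*19.0145 = 2.7888
  y_3 = -1.8794 - 0.02*-3.7588 = -1.8042
f(2.7888, -1.8042) = 3*2.7888^2 + 1*(-1.8042)^2 = 26.5873


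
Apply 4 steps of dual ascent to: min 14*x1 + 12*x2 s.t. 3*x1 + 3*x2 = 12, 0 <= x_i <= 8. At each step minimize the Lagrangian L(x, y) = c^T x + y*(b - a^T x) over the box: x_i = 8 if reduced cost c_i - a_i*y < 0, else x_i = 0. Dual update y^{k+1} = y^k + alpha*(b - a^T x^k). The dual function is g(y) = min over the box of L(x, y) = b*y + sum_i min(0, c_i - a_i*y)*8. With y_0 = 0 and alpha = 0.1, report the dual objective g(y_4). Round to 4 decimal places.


Dual ascent for LP: min 14*x1 + 12*x2, 3*x1 + 3*x2 = 12, 0 <= x_i <= 8
Step 1: y^k = 0.0, reduced costs: (14.0, 12.0)
  x^k = (0.0, 0.0), subgradient = b - a^T x = 12.0
  y^{k+1} = 0.0 + 0.1*12.0 = 1.2
Step 2: y^k = 1.2, reduced costs: (10.4, 8.4)
  x^k = (0.0, 0.0), subgradient = b - a^T x = 12.0
  y^{k+1} = 1.2 + 0.1*12.0 = 2.4
Step 3: y^k = 2.4, reduced costs: (6.8, 4.8)
  x^k = (0.0, 0.0), subgradient = b - a^T x = 12.0
  y^{k+1} = 2.4 + 0.1*12.0 = 3.6
Step 4: y^k = 3.6, reduced costs: (3.2, 1.2)
  x^k = (0.0, 0.0), subgradient = b - a^T x = 12.0
  y^{k+1} = 3.6 + 0.1*12.0 = 4.8
Dual objective at y_4 = 4.8: reduced costs (-0.4, -2.4), box minimizer x = (8.0, 8.0)
g(y_4) = b*y + (c1 - a1*y)*x1 + (c2 - a2*y)*x2 = 12*4.8 + (-0.4)*8.0 + (-2.4)*8.0 = 57.6 - 3.2 - 19.2 = 35.2


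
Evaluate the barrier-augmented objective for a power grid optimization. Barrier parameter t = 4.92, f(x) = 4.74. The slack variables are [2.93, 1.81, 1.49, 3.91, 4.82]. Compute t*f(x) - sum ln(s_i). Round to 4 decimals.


Step 1: Compute log-barrier.
ln values: [1.075, 0.5933, 0.3988, 1.3635, 1.5728]
phi = -(1.075 + 0.5933 + 0.3988 + 1.3635 + 1.5728) = -5.0034
Step 2: Compute augmented objective.
t*f(x) = 4.92*4.74 = 23.3208
Total = 23.3208 - 5.0034 = 18.3174


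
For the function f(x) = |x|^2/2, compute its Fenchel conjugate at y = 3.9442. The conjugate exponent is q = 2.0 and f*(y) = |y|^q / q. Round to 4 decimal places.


The conjugate exponent q satisfies 1/p + 1/q = 1.
p = 2, so q = 2/(2 - 1) = 2.0
|y|^q = 3.9442^2.0 = 15.5567
f*(3.9442) = 15.5567 / 2.0 = 7.7784


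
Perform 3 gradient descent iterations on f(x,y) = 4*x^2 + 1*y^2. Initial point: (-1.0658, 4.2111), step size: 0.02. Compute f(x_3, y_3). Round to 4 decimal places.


Gradient descent on f(x,y) = 4*x^2 + 1*y^2.
Starting point: (-1.0658, 4.2111), alpha = 0.02
Step 1: grad_x = 2*4*-1.0658 = -8.5264, grad_y = 2*1*4.2111 = 8.4222
  x_1 = -1.0658 - 0.02*-8.5264 = -0.8953
  y_1 = 4.2111 - 0.02*8.4222 = 4.0427
Step 2: grad_x = 2*4*-0.8953 = -7.1622, grad_y = 2*1*4.0427 = 8.0853
  x_2 = -0.8953 - 0.02*-7.1622 = -0.752
  y_2 = 4.0427 - 0.02*8.0853 = 3.8809
Step 3: grad_x = 2*4*-0.752 = -6.0162, grad_y = 2*1*3.8809 = 7.7619
  x_3 = -0.752 - 0.02*-6.0162 = -0.6317
  y_3 = 3.8809 - 0.02*7.7619 = 3.7257
f(-0.6317, 3.7257) = 4*(-0.6317)^2 + 1*3.7257^2 = 15.4771


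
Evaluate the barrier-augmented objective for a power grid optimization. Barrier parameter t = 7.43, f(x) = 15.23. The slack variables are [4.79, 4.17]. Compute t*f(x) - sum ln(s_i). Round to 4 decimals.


Step 1: Compute log-barrier.
ln values: [1.5665, 1.4279]
phi = -(1.5665 + 1.4279) = -2.9944
Step 2: Compute augmented objective.
t*f(x) = 7.43*15.23 = 113.1589
Total = 113.1589 - 2.9944 = 110.1645


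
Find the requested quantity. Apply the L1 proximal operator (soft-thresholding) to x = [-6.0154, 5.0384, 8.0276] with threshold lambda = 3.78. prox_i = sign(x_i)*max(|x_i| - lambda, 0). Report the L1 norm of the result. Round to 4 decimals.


Soft-thresholding with lambda = 3.78:
prox(-6.0154) = sign(-6.0154)*max(|-6.0154| - 3.78, 0) = -2.2354
prox(5.0384) = sign(5.0384)*max(|5.0384| - 3.78, 0) = 1.2584
prox(8.0276) = sign(8.0276)*max(|8.0276| - 3.78, 0) = 4.2476
prox(x) = [-2.2354, 1.2584, 4.2476]
||prox(x)||_1 = 2.2354 + 1.2584 + 4.2476 = 7.7414
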